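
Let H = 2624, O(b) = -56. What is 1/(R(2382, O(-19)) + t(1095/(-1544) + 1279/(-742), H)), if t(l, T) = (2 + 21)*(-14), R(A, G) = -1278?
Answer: -1/1600 ≈ -0.00062500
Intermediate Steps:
t(l, T) = -322 (t(l, T) = 23*(-14) = -322)
1/(R(2382, O(-19)) + t(1095/(-1544) + 1279/(-742), H)) = 1/(-1278 - 322) = 1/(-1600) = -1/1600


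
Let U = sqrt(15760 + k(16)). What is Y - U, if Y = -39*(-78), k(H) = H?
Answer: 3042 - 4*sqrt(986) ≈ 2916.4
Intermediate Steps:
Y = 3042
U = 4*sqrt(986) (U = sqrt(15760 + 16) = sqrt(15776) = 4*sqrt(986) ≈ 125.60)
Y - U = 3042 - 4*sqrt(986)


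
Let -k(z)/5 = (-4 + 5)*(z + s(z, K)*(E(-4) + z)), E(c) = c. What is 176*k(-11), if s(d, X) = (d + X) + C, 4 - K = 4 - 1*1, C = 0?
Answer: -122320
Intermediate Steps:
K = 1 (K = 4 - (4 - 1*1) = 4 - (4 - 1) = 4 - 1*3 = 4 - 3 = 1)
s(d, X) = X + d (s(d, X) = (d + X) + 0 = (X + d) + 0 = X + d)
k(z) = -5*z - 5*(1 + z)*(-4 + z) (k(z) = -5*(-4 + 5)*(z + (1 + z)*(-4 + z)) = -5*(z + (1 + z)*(-4 + z)) = -5*z - 5*(1 + z)*(-4 + z))
176*k(-11) = 176*(20 - 5*(-11)**2 + 10*(-11)) = 176*(20 - 5*121 - 110) = 176*(20 - 605 - 110) = 176*(-695) = -122320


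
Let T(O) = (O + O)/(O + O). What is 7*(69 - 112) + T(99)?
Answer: -300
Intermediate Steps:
T(O) = 1 (T(O) = (2*O)/((2*O)) = (2*O)*(1/(2*O)) = 1)
7*(69 - 112) + T(99) = 7*(69 - 112) + 1 = 7*(-43) + 1 = -301 + 1 = -300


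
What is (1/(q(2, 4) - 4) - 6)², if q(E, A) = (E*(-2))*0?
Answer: 625/16 ≈ 39.063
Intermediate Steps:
q(E, A) = 0 (q(E, A) = -2*E*0 = 0)
(1/(q(2, 4) - 4) - 6)² = (1/(0 - 4) - 6)² = (1/(-4) - 6)² = (-¼ - 6)² = (-25/4)² = 625/16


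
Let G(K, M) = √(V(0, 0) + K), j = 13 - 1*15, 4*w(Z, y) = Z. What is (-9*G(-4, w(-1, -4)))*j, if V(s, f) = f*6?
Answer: 36*I ≈ 36.0*I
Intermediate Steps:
w(Z, y) = Z/4
j = -2 (j = 13 - 15 = -2)
V(s, f) = 6*f
G(K, M) = √K (G(K, M) = √(6*0 + K) = √(0 + K) = √K)
(-9*G(-4, w(-1, -4)))*j = -18*I*(-2) = 36*I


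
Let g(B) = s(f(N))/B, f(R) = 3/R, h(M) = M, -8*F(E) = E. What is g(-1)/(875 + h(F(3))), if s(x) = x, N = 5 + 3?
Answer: -3/6997 ≈ -0.00042876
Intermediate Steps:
N = 8
F(E) = -E/8
g(B) = 3/(8*B) (g(B) = (3/8)/B = (3*(⅛))/B = 3/(8*B))
g(-1)/(875 + h(F(3))) = ((3/8)/(-1))/(875 - ⅛*3) = ((3/8)*(-1))/(875 - 3/8) = -3/(8*6997/8) = -3/8*8/6997 = -3/6997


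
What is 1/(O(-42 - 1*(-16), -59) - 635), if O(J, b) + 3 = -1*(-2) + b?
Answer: -1/695 ≈ -0.0014388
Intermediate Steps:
O(J, b) = -1 + b (O(J, b) = -3 + (-1*(-2) + b) = -3 + (2 + b) = -1 + b)
1/(O(-42 - 1*(-16), -59) - 635) = 1/((-1 - 59) - 635) = 1/(-60 - 635) = 1/(-695) = -1/695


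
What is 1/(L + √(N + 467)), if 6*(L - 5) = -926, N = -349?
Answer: -672/99821 - 9*√118/199642 ≈ -0.0072218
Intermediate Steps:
L = -448/3 (L = 5 + (⅙)*(-926) = 5 - 463/3 = -448/3 ≈ -149.33)
1/(L + √(N + 467)) = 1/(-448/3 + √(-349 + 467)) = 1/(-448/3 + √118)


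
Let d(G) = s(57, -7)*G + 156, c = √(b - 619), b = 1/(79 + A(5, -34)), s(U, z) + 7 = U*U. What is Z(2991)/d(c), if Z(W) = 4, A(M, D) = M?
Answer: 13104/136624704851 - 6484*I*√1091895/136624704851 ≈ 9.5912e-8 - 4.9591e-5*I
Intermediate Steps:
s(U, z) = -7 + U² (s(U, z) = -7 + U*U = -7 + U²)
b = 1/84 (b = 1/(79 + 5) = 1/84 ≈ 0.011905)
c = I*√1091895/42 (c = √(1/84 - 619) = √(-51995/84) = I*√1091895/42 ≈ 24.879*I)
d(G) = 156 + 3242*G (d(G) = (-7 + 57²)*G + 156 = (-7 + 3249)*G + 156 = 3242*G + 156 = 156 + 3242*G)
Z(2991)/d(c) = 4/(156 + 3242*(I*√1091895/42)) = 4/(156 + 1621*I*√1091895/21)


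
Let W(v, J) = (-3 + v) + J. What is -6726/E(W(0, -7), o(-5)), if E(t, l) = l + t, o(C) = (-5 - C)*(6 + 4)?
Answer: 3363/5 ≈ 672.60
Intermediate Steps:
W(v, J) = -3 + J + v
o(C) = -50 - 10*C (o(C) = (-5 - C)*10 = -50 - 10*C)
-6726/E(W(0, -7), o(-5)) = -6726/((-50 - 10*(-5)) + (-3 - 7 + 0)) = -6726/((-50 + 50) - 10) = -6726/(0 - 10) = -6726/(-10) = -6726*(-⅒) = 3363/5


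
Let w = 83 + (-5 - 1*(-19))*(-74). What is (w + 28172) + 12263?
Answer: 39482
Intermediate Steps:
w = -953 (w = 83 + (-5 + 19)*(-74) = 83 + 14*(-74) = 83 - 1036 = -953)
(w + 28172) + 12263 = (-953 + 28172) + 12263 = 27219 + 12263 = 39482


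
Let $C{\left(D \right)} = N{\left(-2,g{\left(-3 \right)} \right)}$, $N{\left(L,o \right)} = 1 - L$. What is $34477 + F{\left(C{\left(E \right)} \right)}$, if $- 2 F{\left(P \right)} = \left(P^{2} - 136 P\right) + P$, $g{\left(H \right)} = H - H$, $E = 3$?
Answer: $34675$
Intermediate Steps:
$g{\left(H \right)} = 0$
$C{\left(D \right)} = 3$ ($C{\left(D \right)} = 1 - -2 = 1 + 2 = 3$)
$F{\left(P \right)} = - \frac{P^{2}}{2} + \frac{135 P}{2}$ ($F{\left(P \right)} = - \frac{\left(P^{2} - 136 P\right) + P}{2} = - \frac{P^{2} - 135 P}{2} = - \frac{P^{2}}{2} + \frac{135 P}{2}$)
$34477 + F{\left(C{\left(E \right)} \right)} = 34477 + \frac{1}{2} \cdot 3 \left(135 - 3\right) = 34477 + \frac{1}{2} \cdot 3 \cdot 132 = 34477 + 198 = 34675$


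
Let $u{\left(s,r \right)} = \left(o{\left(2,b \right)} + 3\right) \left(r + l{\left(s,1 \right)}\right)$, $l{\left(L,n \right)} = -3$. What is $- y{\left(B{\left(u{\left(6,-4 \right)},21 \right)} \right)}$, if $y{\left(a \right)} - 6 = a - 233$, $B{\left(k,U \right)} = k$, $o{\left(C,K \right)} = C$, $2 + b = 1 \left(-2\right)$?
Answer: $262$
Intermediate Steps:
$b = -4$ ($b = -2 + 1 \left(-2\right) = -2 - 2 = -4$)
$u{\left(s,r \right)} = -15 + 5 r$ ($u{\left(s,r \right)} = \left(2 + 3\right) \left(r - 3\right) = 5 \left(-3 + r\right) = -15 + 5 r$)
$y{\left(a \right)} = -227 + a$ ($y{\left(a \right)} = 6 + \left(a - 233\right) = 6 + \left(-233 + a\right) = -227 + a$)
$- y{\left(B{\left(u{\left(6,-4 \right)},21 \right)} \right)} = - (-227 + \left(-15 + 5 \left(-4\right)\right)) = - (-227 - 35) = \left(-1\right) \left(-262\right) = 262$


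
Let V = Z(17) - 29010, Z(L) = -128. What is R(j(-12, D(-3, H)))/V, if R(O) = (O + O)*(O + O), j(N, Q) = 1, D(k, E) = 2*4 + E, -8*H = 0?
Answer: -2/14569 ≈ -0.00013728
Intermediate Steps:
H = 0 (H = -1/8*0 = 0)
D(k, E) = 8 + E
V = -29138 (V = -128 - 29010 = -29138)
R(O) = 4*O**2 (R(O) = (2*O)*(2*O) = 4*O**2)
R(j(-12, D(-3, H)))/V = (4*1**2)/(-29138) = (4*1)*(-1/29138) = 4*(-1/29138) = -2/14569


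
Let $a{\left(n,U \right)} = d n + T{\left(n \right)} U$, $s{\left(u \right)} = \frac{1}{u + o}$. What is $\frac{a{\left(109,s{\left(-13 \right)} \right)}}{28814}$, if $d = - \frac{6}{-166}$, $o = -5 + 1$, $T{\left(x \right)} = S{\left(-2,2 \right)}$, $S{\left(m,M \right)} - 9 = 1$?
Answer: $\frac{4729}{40656554} \approx 0.00011632$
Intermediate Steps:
$S{\left(m,M \right)} = 10$ ($S{\left(m,M \right)} = 9 + 1 = 10$)
$T{\left(x \right)} = 10$
$o = -4$
$d = \frac{3}{83}$ ($d = \left(-6\right) \left(- \frac{1}{166}\right) = \frac{3}{83} \approx 0.036145$)
$s{\left(u \right)} = \frac{1}{-4 + u}$ ($s{\left(u \right)} = \frac{1}{u - 4} = \frac{1}{-4 + u}$)
$a{\left(n,U \right)} = 10 U + \frac{3 n}{83}$ ($a{\left(n,U \right)} = \frac{3 n}{83} + 10 U = 10 U + \frac{3 n}{83}$)
$\frac{a{\left(109,s{\left(-13 \right)} \right)}}{28814} = \frac{\frac{10}{-4 - 13} + \frac{3}{83} \cdot 109}{28814} = \left(\frac{10}{-17} + \frac{327}{83}\right) \frac{1}{28814} = \left(10 \left(- \frac{1}{17}\right) + \frac{327}{83}\right) \frac{1}{28814} = \left(- \frac{10}{17} + \frac{327}{83}\right) \frac{1}{28814} = \frac{4729}{1411} \cdot \frac{1}{28814} = \frac{4729}{40656554}$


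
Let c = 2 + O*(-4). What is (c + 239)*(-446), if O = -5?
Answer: -116406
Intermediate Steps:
c = 22 (c = 2 - 5*(-4) = 2 + 20 = 22)
(c + 239)*(-446) = (22 + 239)*(-446) = 261*(-446) = -116406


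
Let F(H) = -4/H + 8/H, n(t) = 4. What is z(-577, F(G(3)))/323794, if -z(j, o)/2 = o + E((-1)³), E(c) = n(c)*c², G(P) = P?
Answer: -16/485691 ≈ -3.2943e-5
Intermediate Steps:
E(c) = 4*c²
F(H) = 4/H
z(j, o) = -8 - 2*o (z(j, o) = -2*(o + 4*((-1)³)²) = -2*(o + 4*(-1)²) = -2*(o + 4*1) = -2*(o + 4) = -2*(4 + o) = -8 - 2*o)
z(-577, F(G(3)))/323794 = (-8 - 8/3)/323794 = (-8 - 8/3)*(1/323794) = -32/3*1/323794 = -16/485691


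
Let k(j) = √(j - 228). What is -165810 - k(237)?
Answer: -165813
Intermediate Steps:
k(j) = √(-228 + j)
-165810 - k(237) = -165810 - √(-228 + 237) = -165810 - √9 = -165810 - 1*3 = -165810 - 3 = -165813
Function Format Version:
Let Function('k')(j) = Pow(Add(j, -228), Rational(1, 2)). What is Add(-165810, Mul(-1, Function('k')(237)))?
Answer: -165813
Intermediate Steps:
Function('k')(j) = Pow(Add(-228, j), Rational(1, 2))
Add(-165810, Mul(-1, Function('k')(237))) = Add(-165810, Mul(-1, Pow(Add(-228, 237), Rational(1, 2)))) = Add(-165810, Mul(-1, Pow(9, Rational(1, 2)))) = Add(-165810, Mul(-1, 3)) = Add(-165810, -3) = -165813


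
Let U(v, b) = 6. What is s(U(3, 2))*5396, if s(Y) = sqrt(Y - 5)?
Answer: 5396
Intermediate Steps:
s(Y) = sqrt(-5 + Y)
s(U(3, 2))*5396 = sqrt(-5 + 6)*5396 = sqrt(1)*5396 = 1*5396 = 5396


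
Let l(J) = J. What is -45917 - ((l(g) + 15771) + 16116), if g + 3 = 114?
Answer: -77915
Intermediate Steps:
g = 111 (g = -3 + 114 = 111)
-45917 - ((l(g) + 15771) + 16116) = -45917 - ((111 + 15771) + 16116) = -45917 - (15882 + 16116) = -45917 - 1*31998 = -45917 - 31998 = -77915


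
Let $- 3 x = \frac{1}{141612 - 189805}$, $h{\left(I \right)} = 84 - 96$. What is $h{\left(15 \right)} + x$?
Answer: $- \frac{1734947}{144579} \approx -12.0$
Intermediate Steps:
$h{\left(I \right)} = -12$
$x = \frac{1}{144579}$ ($x = - \frac{1}{3 \left(141612 - 189805\right)} = - \frac{1}{3 \left(-48193\right)} = \left(- \frac{1}{3}\right) \left(- \frac{1}{48193}\right) = \frac{1}{144579} \approx 6.9166 \cdot 10^{-6}$)
$h{\left(15 \right)} + x = -12 + \frac{1}{144579} = - \frac{1734947}{144579}$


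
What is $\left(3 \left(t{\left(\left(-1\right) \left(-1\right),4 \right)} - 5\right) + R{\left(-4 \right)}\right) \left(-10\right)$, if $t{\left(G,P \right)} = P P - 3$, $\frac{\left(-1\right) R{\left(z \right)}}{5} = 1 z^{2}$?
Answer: $560$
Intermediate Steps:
$R{\left(z \right)} = - 5 z^{2}$ ($R{\left(z \right)} = - 5 \cdot 1 z^{2} = - 5 z^{2}$)
$t{\left(G,P \right)} = -3 + P^{2}$ ($t{\left(G,P \right)} = P^{2} - 3 = -3 + P^{2}$)
$\left(3 \left(t{\left(\left(-1\right) \left(-1\right),4 \right)} - 5\right) + R{\left(-4 \right)}\right) \left(-10\right) = \left(3 \left(\left(-3 + 4^{2}\right) - 5\right) - 5 \left(-4\right)^{2}\right) \left(-10\right) = \left(3 \left(\left(-3 + 16\right) - 5\right) - 80\right) \left(-10\right) = \left(3 \left(13 - 5\right) - 80\right) \left(-10\right) = \left(3 \cdot 8 - 80\right) \left(-10\right) = \left(24 - 80\right) \left(-10\right) = \left(-56\right) \left(-10\right) = 560$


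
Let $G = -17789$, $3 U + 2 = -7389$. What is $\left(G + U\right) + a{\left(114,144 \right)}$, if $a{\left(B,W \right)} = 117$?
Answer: $- \frac{60407}{3} \approx -20136.0$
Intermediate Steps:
$U = - \frac{7391}{3}$ ($U = - \frac{2}{3} + \frac{1}{3} \left(-7389\right) = - \frac{2}{3} - 2463 = - \frac{7391}{3} \approx -2463.7$)
$\left(G + U\right) + a{\left(114,144 \right)} = \left(-17789 - \frac{7391}{3}\right) + 117 = - \frac{60758}{3} + 117 = - \frac{60407}{3}$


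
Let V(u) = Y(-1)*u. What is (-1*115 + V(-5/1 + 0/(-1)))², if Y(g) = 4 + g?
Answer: 16900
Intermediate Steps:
V(u) = 3*u (V(u) = (4 - 1)*u = 3*u)
(-1*115 + V(-5/1 + 0/(-1)))² = (-1*115 + 3*(-5/1 + 0/(-1)))² = (-115 + 3*(-5*1 + 0*(-1)))² = (-115 + 3*(-5 + 0))² = (-115 + 3*(-5))² = (-115 - 15)² = (-130)² = 16900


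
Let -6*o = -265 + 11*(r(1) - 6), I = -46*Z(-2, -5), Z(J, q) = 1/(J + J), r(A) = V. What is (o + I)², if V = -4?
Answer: 5476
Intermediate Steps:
r(A) = -4
Z(J, q) = 1/(2*J)
I = 23/2 (I = -23/(-2) = -23*(-1)/2 = -46*(-¼) = 23/2 ≈ 11.500)
o = 125/2 (o = -(-265 + 11*(-4 - 6))/6 = -(-265 + 11*(-10))/6 = -(-265 - 110)/6 = -⅙*(-375) = 125/2 ≈ 62.500)
(o + I)² = (125/2 + 23/2)² = 74² = 5476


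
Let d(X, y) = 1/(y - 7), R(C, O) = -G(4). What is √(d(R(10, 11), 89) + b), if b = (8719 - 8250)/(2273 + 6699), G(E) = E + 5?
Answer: 3*√242322505/183926 ≈ 0.25391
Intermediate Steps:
G(E) = 5 + E
R(C, O) = -9 (R(C, O) = -(5 + 4) = -1*9 = -9)
d(X, y) = 1/(-7 + y)
b = 469/8972 ≈ 0.052274
√(d(R(10, 11), 89) + b) = √(1/(-7 + 89) + 469/8972) = √(1/82 + 469/8972) = √(23715/367852) = 3*√242322505/183926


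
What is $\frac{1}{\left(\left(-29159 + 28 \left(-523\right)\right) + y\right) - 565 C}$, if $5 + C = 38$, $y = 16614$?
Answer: $- \frac{1}{45834} \approx -2.1818 \cdot 10^{-5}$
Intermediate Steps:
$C = 33$ ($C = -5 + 38 = 33$)
$\frac{1}{\left(\left(-29159 + 28 \left(-523\right)\right) + y\right) - 565 C} = \frac{1}{\left(\left(-29159 + 28 \left(-523\right)\right) + 16614\right) - 18645} = \frac{1}{\left(\left(-29159 - 14644\right) + 16614\right) - 18645} = \frac{1}{\left(-43803 + 16614\right) - 18645} = \frac{1}{-27189 - 18645} = \frac{1}{-45834} = - \frac{1}{45834}$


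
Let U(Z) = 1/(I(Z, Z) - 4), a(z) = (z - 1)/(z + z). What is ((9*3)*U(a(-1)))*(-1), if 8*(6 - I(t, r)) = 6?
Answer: -108/5 ≈ -21.600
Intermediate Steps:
I(t, r) = 21/4 (I(t, r) = 6 - 1/8*6 = 6 - 3/4 = 21/4)
a(z) = (-1 + z)/(2*z) (a(z) = (-1 + z)/((2*z)) = (-1 + z)*(1/(2*z)) = (-1 + z)/(2*z))
U(Z) = 4/5 (U(Z) = 1/(21/4 - 4) = 1/(5/4) = 4/5)
((9*3)*U(a(-1)))*(-1) = ((9*3)*(4/5))*(-1) = (27*(4/5))*(-1) = (108/5)*(-1) = -108/5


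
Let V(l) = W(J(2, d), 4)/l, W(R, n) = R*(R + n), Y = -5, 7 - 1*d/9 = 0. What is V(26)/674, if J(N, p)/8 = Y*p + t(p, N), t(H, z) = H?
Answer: 1014048/4381 ≈ 231.46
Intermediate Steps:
d = 63 (d = 63 - 9*0 = 63 + 0 = 63)
J(N, p) = -32*p (J(N, p) = 8*(-5*p + p) = 8*(-4*p) = -32*p)
V(l) = 4056192/l (V(l) = ((-32*63)*(-32*63 + 4))/l = (-2016*(-2016 + 4))/l = (-2016*(-2012))/l = 4056192/l)
V(26)/674 = (4056192/26)/674 = (4056192*(1/26))*(1/674) = (2028096/13)*(1/674) = 1014048/4381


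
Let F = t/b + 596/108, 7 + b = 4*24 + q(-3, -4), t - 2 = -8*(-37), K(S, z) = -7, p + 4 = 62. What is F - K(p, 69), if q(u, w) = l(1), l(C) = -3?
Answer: 18557/1161 ≈ 15.984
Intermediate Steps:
p = 58 (p = -4 + 62 = 58)
q(u, w) = -3
t = 298 (t = 2 - 8*(-37) = 2 + 296 = 298)
b = 86 (b = -7 + (4*24 - 3) = -7 + (96 - 3) = -7 + 93 = 86)
F = 10430/1161 (F = 298/86 + 596/108 = 298*(1/86) + 596*(1/108) = 149/43 + 149/27 = 10430/1161 ≈ 8.9836)
F - K(p, 69) = 10430/1161 - 1*(-7) = 10430/1161 + 7 = 18557/1161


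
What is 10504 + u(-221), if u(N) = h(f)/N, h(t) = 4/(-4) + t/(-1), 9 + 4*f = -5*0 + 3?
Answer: 4642767/442 ≈ 10504.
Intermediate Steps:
f = -3/2 (f = -9/4 + (-5*0 + 3)/4 = -9/4 + (0 + 3)/4 = -9/4 + (1/4)*3 = -9/4 + 3/4 = -3/2 ≈ -1.5000)
h(t) = -1 - t (h(t) = 4*(-1/4) + t*(-1) = -1 - t)
u(N) = 1/(2*N) (u(N) = (-1 - 1*(-3/2))/N = (-1 + 3/2)/N = 1/(2*N))
10504 + u(-221) = 10504 + (1/2)/(-221) = 10504 + (1/2)*(-1/221) = 10504 - 1/442 = 4642767/442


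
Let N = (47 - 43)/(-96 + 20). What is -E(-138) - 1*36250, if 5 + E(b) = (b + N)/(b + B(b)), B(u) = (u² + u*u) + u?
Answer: -26039420237/718428 ≈ -36245.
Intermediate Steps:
B(u) = u + 2*u² (B(u) = (u² + u²) + u = 2*u² + u = u + 2*u²)
N = -1/19 (N = 4/(-76) = 4*(-1/76) = -1/19 ≈ -0.052632)
E(b) = -5 + (-1/19 + b)/(b + b*(1 + 2*b)) (E(b) = -5 + (b - 1/19)/(b + b*(1 + 2*b)) = -5 + (-1/19 + b)/(b + b*(1 + 2*b)))
-E(-138) - 1*36250 = -(-1 - 190*(-138)² - 171*(-138))/(38*(-138)*(1 - 138)) - 1*36250 = -(-1)*(-1 - 190*19044 + 23598)/(38*138*(-137)) - 36250 = -(-1)*(-1)*(-1 - 3618360 + 23598)/(38*138*137) - 36250 = -(-1)*(-1)*(-3594763)/(38*138*137) - 36250 = -1*(-3594763/718428) - 36250 = 3594763/718428 - 36250 = -26039420237/718428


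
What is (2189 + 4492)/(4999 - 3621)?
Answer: 6681/1378 ≈ 4.8483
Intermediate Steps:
(2189 + 4492)/(4999 - 3621) = 6681/1378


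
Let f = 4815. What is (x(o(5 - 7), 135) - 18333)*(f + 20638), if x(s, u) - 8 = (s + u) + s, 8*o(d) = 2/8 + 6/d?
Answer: -7408121103/16 ≈ -4.6301e+8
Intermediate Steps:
o(d) = 1/32 + 3/(4*d) (o(d) = (2/8 + 6/d)/8 = (2*(⅛) + 6/d)/8 = (¼ + 6/d)/8 = 1/32 + 3/(4*d))
x(s, u) = 8 + u + 2*s (x(s, u) = 8 + ((s + u) + s) = 8 + (u + 2*s) = 8 + u + 2*s)
(x(o(5 - 7), 135) - 18333)*(f + 20638) = ((8 + 135 + 2*((24 + (5 - 7))/(32*(5 - 7)))) - 18333)*(4815 + 20638) = ((8 + 135 + 2*((1/32)*(24 - 2)/(-2))) - 18333)*25453 = ((8 + 135 + 2*((1/32)*(-½)*22)) - 18333)*25453 = ((8 + 135 + 2*(-11/32)) - 18333)*25453 = ((8 + 135 - 11/16) - 18333)*25453 = (2277/16 - 18333)*25453 = -291051/16*25453 = -7408121103/16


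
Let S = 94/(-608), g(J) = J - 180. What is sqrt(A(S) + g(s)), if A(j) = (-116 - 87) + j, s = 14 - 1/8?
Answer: I*sqrt(2132959)/76 ≈ 19.217*I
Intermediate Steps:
s = 111/8 (s = 14 + (1/8)*(-1) = 14 - 1/8 = 111/8 ≈ 13.875)
g(J) = -180 + J
S = -47/304 (S = 94*(-1/608) = -47/304 ≈ -0.15461)
A(j) = -203 + j
sqrt(A(S) + g(s)) = sqrt((-203 - 47/304) + (-180 + 111/8)) = sqrt(-61759/304 - 1329/8) = sqrt(-112261/304) = I*sqrt(2132959)/76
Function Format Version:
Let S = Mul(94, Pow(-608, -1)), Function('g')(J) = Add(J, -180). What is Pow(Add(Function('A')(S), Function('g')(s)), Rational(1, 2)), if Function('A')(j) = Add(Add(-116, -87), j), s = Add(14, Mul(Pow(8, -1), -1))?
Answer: Mul(Rational(1, 76), I, Pow(2132959, Rational(1, 2))) ≈ Mul(19.217, I)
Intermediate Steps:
s = Rational(111, 8) (s = Add(14, Mul(Rational(1, 8), -1)) = Add(14, Rational(-1, 8)) = Rational(111, 8) ≈ 13.875)
Function('g')(J) = Add(-180, J)
S = Rational(-47, 304) (S = Mul(94, Rational(-1, 608)) = Rational(-47, 304) ≈ -0.15461)
Function('A')(j) = Add(-203, j)
Pow(Add(Function('A')(S), Function('g')(s)), Rational(1, 2)) = Pow(Add(Add(-203, Rational(-47, 304)), Add(-180, Rational(111, 8))), Rational(1, 2)) = Pow(Add(Rational(-61759, 304), Rational(-1329, 8)), Rational(1, 2)) = Pow(Rational(-112261, 304), Rational(1, 2)) = Mul(Rational(1, 76), I, Pow(2132959, Rational(1, 2)))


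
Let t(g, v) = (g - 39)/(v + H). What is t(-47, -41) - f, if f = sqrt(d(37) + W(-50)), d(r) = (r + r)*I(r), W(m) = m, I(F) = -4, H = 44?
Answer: -86/3 - I*sqrt(346) ≈ -28.667 - 18.601*I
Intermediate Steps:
t(g, v) = (-39 + g)/(44 + v) (t(g, v) = (g - 39)/(v + 44) = (-39 + g)/(44 + v))
d(r) = -8*r (d(r) = (r + r)*(-4) = (2*r)*(-4) = -8*r)
f = I*sqrt(346) (f = sqrt(-8*37 - 50) = sqrt(-296 - 50) = sqrt(-346) = I*sqrt(346) ≈ 18.601*I)
t(-47, -41) - f = (-39 - 47)/(44 - 41) - I*sqrt(346) = -86/3 - I*sqrt(346)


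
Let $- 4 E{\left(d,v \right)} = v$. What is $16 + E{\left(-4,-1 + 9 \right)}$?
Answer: $14$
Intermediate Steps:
$E{\left(d,v \right)} = - \frac{v}{4}$
$16 + E{\left(-4,-1 + 9 \right)} = 16 - \frac{-1 + 9}{4} = 16 - 2 = 14$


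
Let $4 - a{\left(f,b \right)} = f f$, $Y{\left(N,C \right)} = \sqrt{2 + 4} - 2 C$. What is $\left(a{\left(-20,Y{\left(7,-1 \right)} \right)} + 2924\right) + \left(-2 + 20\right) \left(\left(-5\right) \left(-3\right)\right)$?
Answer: $2798$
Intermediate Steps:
$Y{\left(N,C \right)} = \sqrt{6} - 2 C$
$a{\left(f,b \right)} = 4 - f^{2}$ ($a{\left(f,b \right)} = 4 - f f = 4 - f^{2}$)
$\left(a{\left(-20,Y{\left(7,-1 \right)} \right)} + 2924\right) + \left(-2 + 20\right) \left(\left(-5\right) \left(-3\right)\right) = \left(\left(4 - \left(-20\right)^{2}\right) + 2924\right) + \left(-2 + 20\right) \left(\left(-5\right) \left(-3\right)\right) = \left(\left(4 - 400\right) + 2924\right) + 18 \cdot 15 = \left(\left(4 - 400\right) + 2924\right) + 270 = \left(-396 + 2924\right) + 270 = 2528 + 270 = 2798$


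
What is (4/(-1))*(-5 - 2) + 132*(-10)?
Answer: -1292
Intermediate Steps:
(4/(-1))*(-5 - 2) + 132*(-10) = (4*(-1))*(-7) - 1320 = -4*(-7) - 1320 = 28 - 1320 = -1292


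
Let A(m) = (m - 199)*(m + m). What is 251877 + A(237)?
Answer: 269889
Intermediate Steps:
A(m) = 2*m*(-199 + m) (A(m) = (-199 + m)*(2*m) = 2*m*(-199 + m))
251877 + A(237) = 251877 + 2*237*(-199 + 237) = 251877 + 2*237*38 = 251877 + 18012 = 269889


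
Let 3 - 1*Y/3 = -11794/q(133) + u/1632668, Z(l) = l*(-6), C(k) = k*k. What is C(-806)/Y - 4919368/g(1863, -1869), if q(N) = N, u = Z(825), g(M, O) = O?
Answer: 30969542419802544/6201273243851 ≈ 4994.1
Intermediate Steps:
C(k) = k²
Z(l) = -6*l
u = -4950 (u = -6*825 = -4950)
Y = 29861668911/108572422 (Y = 9 - 3*(-11794/133 - 4950/1632668) = 9 - 3*(-11794*1/133 - 4950*1/1632668) = 9 - 3*(-11794/133 - 2475/816334) = 9 - 3*(-9628172371/108572422) = 9 + 28884517113/108572422 = 29861668911/108572422 ≈ 275.04)
C(-806)/Y - 4919368/g(1863, -1869) = (-806)²/(29861668911/108572422) - 4919368/(-1869) = 649636*(108572422/29861668911) - 4919368*(-1/1869) = 70532553938392/29861668911 + 4919368/1869 = 30969542419802544/6201273243851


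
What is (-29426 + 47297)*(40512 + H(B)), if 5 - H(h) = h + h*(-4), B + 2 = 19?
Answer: 724990728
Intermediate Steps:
B = 17 (B = -2 + 19 = 17)
H(h) = 5 + 3*h (H(h) = 5 - (h + h*(-4)) = 5 - (h - 4*h) = 5 - (-3)*h = 5 + 3*h)
(-29426 + 47297)*(40512 + H(B)) = (-29426 + 47297)*(40512 + (5 + 3*17)) = 17871*(40512 + (5 + 51)) = 17871*(40512 + 56) = 17871*40568 = 724990728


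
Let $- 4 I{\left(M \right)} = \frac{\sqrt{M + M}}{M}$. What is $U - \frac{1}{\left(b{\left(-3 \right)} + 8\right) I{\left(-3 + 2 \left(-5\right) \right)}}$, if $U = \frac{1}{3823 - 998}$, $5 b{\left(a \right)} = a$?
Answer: $\frac{1}{2825} + \frac{10 i \sqrt{26}}{37} \approx 0.00035398 + 1.3781 i$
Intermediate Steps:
$b{\left(a \right)} = \frac{a}{5}$
$U = \frac{1}{2825} \approx 0.00035398$
$I{\left(M \right)} = - \frac{\sqrt{2}}{4 \sqrt{M}}$ ($I{\left(M \right)} = - \frac{\sqrt{M + M} \frac{1}{M}}{4} = - \frac{\sqrt{2 M} \frac{1}{M}}{4} = - \frac{\sqrt{2} \sqrt{M} \frac{1}{M}}{4} = - \frac{\sqrt{2} \frac{1}{\sqrt{M}}}{4} = - \frac{\sqrt{2}}{4 \sqrt{M}}$)
$U - \frac{1}{\left(b{\left(-3 \right)} + 8\right) I{\left(-3 + 2 \left(-5\right) \right)}} = \frac{1}{2825} - \frac{1}{\left(\frac{1}{5} \left(-3\right) + 8\right) \left(- \frac{\sqrt{2}}{4 \sqrt{-3 + 2 \left(-5\right)}}\right)} = \frac{1}{2825} - \frac{1}{\left(- \frac{3}{5} + 8\right) \left(- \frac{\sqrt{2}}{4 \sqrt{-3 - 10}}\right)} = \frac{1}{2825} - \frac{1}{\frac{37}{5} \left(- \frac{\sqrt{2}}{4 i \sqrt{13}}\right)} = \frac{1}{2825} - \frac{1}{\frac{37}{5} \left(- \frac{\sqrt{2} \left(- \frac{i \sqrt{13}}{13}\right)}{4}\right)} = \frac{1}{2825} - \frac{1}{\frac{37}{5} \frac{i \sqrt{26}}{52}} = \frac{1}{2825} - \frac{1}{\frac{37}{260} i \sqrt{26}} = \frac{1}{2825} - - \frac{10 i \sqrt{26}}{37} = \frac{1}{2825} + \frac{10 i \sqrt{26}}{37}$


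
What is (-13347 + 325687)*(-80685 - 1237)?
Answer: -25587517480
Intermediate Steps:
(-13347 + 325687)*(-80685 - 1237) = 312340*(-81922) = -25587517480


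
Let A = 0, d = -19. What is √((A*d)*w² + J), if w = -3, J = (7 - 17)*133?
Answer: I*√1330 ≈ 36.469*I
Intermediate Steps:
J = -1330 (J = -10*133 = -1330)
√((A*d)*w² + J) = √((0*(-19))*(-3)² - 1330) = √(0*9 - 1330) = √(0 - 1330) = √(-1330) = I*√1330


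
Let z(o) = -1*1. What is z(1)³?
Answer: -1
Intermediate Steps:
z(o) = -1
z(1)³ = (-1)³ = -1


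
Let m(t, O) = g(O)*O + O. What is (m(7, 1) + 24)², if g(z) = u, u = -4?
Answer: 441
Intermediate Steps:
g(z) = -4
m(t, O) = -3*O (m(t, O) = -4*O + O = -3*O)
(m(7, 1) + 24)² = (-3*1 + 24)² = (-3 + 24)² = 21² = 441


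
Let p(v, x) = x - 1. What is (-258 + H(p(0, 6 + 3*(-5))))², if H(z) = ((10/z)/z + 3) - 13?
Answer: 7177041/100 ≈ 71770.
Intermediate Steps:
p(v, x) = -1 + x
H(z) = -10 + 10/z² (H(z) = (10/z² + 3) - 13 = (3 + 10/z²) - 13 = -10 + 10/z²)
(-258 + H(p(0, 6 + 3*(-5))))² = (-258 + (-10 + 10/(-1 + (6 + 3*(-5)))²))² = (-258 + (-10 + 10/(-1 + (6 - 15))²))² = (-258 + (-10 + 10/(-1 - 9)²))² = (-258 + (-10 + 10/(-10)²))² = (-258 + (-10 + 10*(1/100)))² = (-258 + (-10 + ⅒))² = (-258 - 99/10)² = (-2679/10)² = 7177041/100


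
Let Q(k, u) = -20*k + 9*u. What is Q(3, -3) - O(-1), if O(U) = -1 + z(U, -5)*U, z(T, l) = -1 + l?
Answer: -92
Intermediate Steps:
O(U) = -1 - 6*U (O(U) = -1 + (-1 - 5)*U = -1 - 6*U)
Q(3, -3) - O(-1) = (-20*3 + 9*(-3)) - (-1 - 6*(-1)) = (-60 - 27) - (-1 + 6) = -87 - 1*5 = -87 - 5 = -92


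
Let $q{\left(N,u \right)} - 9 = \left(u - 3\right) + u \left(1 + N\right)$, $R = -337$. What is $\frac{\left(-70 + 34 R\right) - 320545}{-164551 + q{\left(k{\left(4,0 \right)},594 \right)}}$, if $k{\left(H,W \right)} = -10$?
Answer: $\frac{332073}{169297} \approx 1.9615$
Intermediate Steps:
$q{\left(N,u \right)} = 6 + u + u \left(1 + N\right)$ ($q{\left(N,u \right)} = 9 + \left(\left(u - 3\right) + u \left(1 + N\right)\right) = 9 + \left(\left(-3 + u\right) + u \left(1 + N\right)\right) = 9 + \left(-3 + u + u \left(1 + N\right)\right) = 6 + u + u \left(1 + N\right)$)
$\frac{\left(-70 + 34 R\right) - 320545}{-164551 + q{\left(k{\left(4,0 \right)},594 \right)}} = \frac{\left(-70 + 34 \left(-337\right)\right) - 320545}{-164551 + \left(6 + 2 \cdot 594 - 5940\right)} = \frac{\left(-70 - 11458\right) - 320545}{-164551 + \left(6 + 1188 - 5940\right)} = \frac{-11528 - 320545}{-164551 - 4746} = - \frac{332073}{-169297} = \left(-332073\right) \left(- \frac{1}{169297}\right) = \frac{332073}{169297}$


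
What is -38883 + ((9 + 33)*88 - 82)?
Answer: -35269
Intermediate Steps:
-38883 + ((9 + 33)*88 - 82) = -38883 + (42*88 - 82) = -38883 + (3696 - 82) = -38883 + 3614 = -35269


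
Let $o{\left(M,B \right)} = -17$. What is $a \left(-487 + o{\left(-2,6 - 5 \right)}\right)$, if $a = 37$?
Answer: $-18648$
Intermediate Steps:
$a \left(-487 + o{\left(-2,6 - 5 \right)}\right) = 37 \left(-487 - 17\right) = 37 \left(-504\right) = -18648$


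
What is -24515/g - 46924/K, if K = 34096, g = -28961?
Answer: -130775631/246863564 ≈ -0.52975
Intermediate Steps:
-24515/g - 46924/K = -24515/(-28961) - 46924/34096 = -24515*(-1/28961) - 46924*1/34096 = 24515/28961 - 11731/8524 = -130775631/246863564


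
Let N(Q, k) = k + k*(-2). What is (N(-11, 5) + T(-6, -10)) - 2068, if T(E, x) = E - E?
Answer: -2073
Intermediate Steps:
N(Q, k) = -k (N(Q, k) = k - 2*k = -k)
T(E, x) = 0
(N(-11, 5) + T(-6, -10)) - 2068 = (-1*5 + 0) - 2068 = (-5 + 0) - 2068 = -5 - 2068 = -2073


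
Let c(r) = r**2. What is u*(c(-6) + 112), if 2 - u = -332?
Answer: 49432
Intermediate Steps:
u = 334 (u = 2 - 1*(-332) = 2 + 332 = 334)
u*(c(-6) + 112) = 334*((-6)**2 + 112) = 334*(36 + 112) = 334*148 = 49432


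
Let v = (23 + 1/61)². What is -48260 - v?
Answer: -181546676/3721 ≈ -48790.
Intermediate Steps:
v = 1971216/3721 (v = (23 + 1/61)² = (1404/61)² = 1971216/3721 ≈ 529.75)
-48260 - v = -48260 - 1*1971216/3721 = -48260 - 1971216/3721 = -181546676/3721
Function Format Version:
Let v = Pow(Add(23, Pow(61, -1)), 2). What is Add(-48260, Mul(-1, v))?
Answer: Rational(-181546676, 3721) ≈ -48790.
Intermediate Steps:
v = Rational(1971216, 3721) (v = Pow(Add(23, Rational(1, 61)), 2) = Pow(Rational(1404, 61), 2) = Rational(1971216, 3721) ≈ 529.75)
Add(-48260, Mul(-1, v)) = Add(-48260, Mul(-1, Rational(1971216, 3721))) = Add(-48260, Rational(-1971216, 3721)) = Rational(-181546676, 3721)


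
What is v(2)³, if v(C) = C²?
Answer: 64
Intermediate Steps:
v(2)³ = (2²)³ = 4³ = 64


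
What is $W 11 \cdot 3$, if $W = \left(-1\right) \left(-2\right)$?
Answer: $66$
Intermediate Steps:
$W = 2$
$W 11 \cdot 3 = 2 \cdot 11 \cdot 3 = 22 \cdot 3 = 66$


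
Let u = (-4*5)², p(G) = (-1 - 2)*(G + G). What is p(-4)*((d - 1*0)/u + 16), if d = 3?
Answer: 19209/50 ≈ 384.18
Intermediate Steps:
p(G) = -6*G
u = 400 (u = (-20)² = 400)
p(-4)*((d - 1*0)/u + 16) = (-6*(-4))*((3 - 1*0)/400 + 16) = 24*((3 + 0)*(1/400) + 16) = 24*(3*(1/400) + 16) = 24*(3/400 + 16) = 24*(6403/400) = 19209/50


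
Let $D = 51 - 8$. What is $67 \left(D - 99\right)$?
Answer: $-3752$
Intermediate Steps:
$D = 43$ ($D = 51 - 8 = 43$)
$67 \left(D - 99\right) = 67 \left(43 - 99\right) = 67 \left(-56\right) = -3752$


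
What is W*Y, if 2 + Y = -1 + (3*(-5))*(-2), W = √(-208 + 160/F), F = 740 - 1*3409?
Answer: 108*I*√92632983/2669 ≈ 389.46*I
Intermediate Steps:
F = -2669 (F = 740 - 3409 = -2669)
W = 4*I*√92632983/2669 (W = √(-208 + 160/(-2669)) = √(-208 + 160*(-1/2669)) = √(-208 - 160/2669) = √(-555312/2669) = 4*I*√92632983/2669 ≈ 14.424*I)
Y = 27 (Y = -2 + (-1 + (3*(-5))*(-2)) = -2 + (-1 - 15*(-2)) = -2 + (-1 + 30) = -2 + 29 = 27)
W*Y = (4*I*√92632983/2669)*27 = 108*I*√92632983/2669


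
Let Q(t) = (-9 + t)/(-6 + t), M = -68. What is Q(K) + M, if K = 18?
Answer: -269/4 ≈ -67.250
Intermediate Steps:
Q(t) = (-9 + t)/(-6 + t)
Q(K) + M = (-9 + 18)/(-6 + 18) - 68 = 9/12 - 68 = (1/12)*9 - 68 = ¾ - 68 = -269/4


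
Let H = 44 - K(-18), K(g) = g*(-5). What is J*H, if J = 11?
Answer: -506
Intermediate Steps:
K(g) = -5*g
H = -46 (H = 44 - (-5)*(-18) = 44 - 1*90 = 44 - 90 = -46)
J*H = 11*(-46) = -506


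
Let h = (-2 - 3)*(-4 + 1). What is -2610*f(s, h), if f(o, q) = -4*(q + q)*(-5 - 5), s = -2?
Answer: -3132000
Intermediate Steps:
h = 15 (h = -5*(-3) = 15)
f(o, q) = 80*q (f(o, q) = -4*2*q*(-10) = -(-80)*q = 80*q)
-2610*f(s, h) = -208800*15 = -2610*1200 = -3132000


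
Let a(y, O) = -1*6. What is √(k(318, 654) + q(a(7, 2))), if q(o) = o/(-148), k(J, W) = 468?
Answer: √2562990/74 ≈ 21.634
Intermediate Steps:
a(y, O) = -6
q(o) = -o/148 (q(o) = o*(-1/148) = -o/148)
√(k(318, 654) + q(a(7, 2))) = √(468 - 1/148*(-6)) = √(468 + 3/74) = √(34635/74) = √2562990/74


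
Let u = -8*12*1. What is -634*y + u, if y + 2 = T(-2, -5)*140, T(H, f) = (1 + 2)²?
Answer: -797668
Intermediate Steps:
u = -96 (u = -96*1 = -96)
T(H, f) = 9 (T(H, f) = 3² = 9)
y = 1258 (y = -2 + 9*140 = -2 + 1260 = 1258)
-634*y + u = -634*1258 - 96 = -797572 - 96 = -797668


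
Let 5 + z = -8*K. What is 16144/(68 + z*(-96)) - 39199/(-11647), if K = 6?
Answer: 97534803/15012983 ≈ 6.4967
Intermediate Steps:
z = -53 (z = -5 - 8*6 = -5 - 48 = -53)
16144/(68 + z*(-96)) - 39199/(-11647) = 16144/(68 - 53*(-96)) - 39199/(-11647) = 16144/(68 + 5088) - 39199*(-1/11647) = 16144/5156 + 39199/11647 = 16144*(1/5156) + 39199/11647 = 4036/1289 + 39199/11647 = 97534803/15012983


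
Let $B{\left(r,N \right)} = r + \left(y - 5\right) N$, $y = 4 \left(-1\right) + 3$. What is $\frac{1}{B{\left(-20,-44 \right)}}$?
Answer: $\frac{1}{244} \approx 0.0040984$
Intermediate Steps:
$y = -1$ ($y = -4 + 3 = -1$)
$B{\left(r,N \right)} = r - 6 N$ ($B{\left(r,N \right)} = r + \left(-1 - 5\right) N = r - 6 N$)
$\frac{1}{B{\left(-20,-44 \right)}} = \frac{1}{-20 - -264} = \frac{1}{-20 + 264} = \frac{1}{244}$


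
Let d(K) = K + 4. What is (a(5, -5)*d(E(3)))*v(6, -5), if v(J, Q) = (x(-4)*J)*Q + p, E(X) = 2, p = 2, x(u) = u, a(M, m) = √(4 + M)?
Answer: 2196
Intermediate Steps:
v(J, Q) = 2 - 4*J*Q (v(J, Q) = (-4*J)*Q + 2 = -4*J*Q + 2 = 2 - 4*J*Q)
d(K) = 4 + K
(a(5, -5)*d(E(3)))*v(6, -5) = (√(4 + 5)*(4 + 2))*(2 - 4*6*(-5)) = (√9*6)*(2 + 120) = (3*6)*122 = 18*122 = 2196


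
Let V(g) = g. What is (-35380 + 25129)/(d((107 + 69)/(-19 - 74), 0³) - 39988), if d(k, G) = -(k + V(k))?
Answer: 953343/3718532 ≈ 0.25638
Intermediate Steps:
d(k, G) = -2*k (d(k, G) = -(k + k) = -2*k)
(-35380 + 25129)/(d((107 + 69)/(-19 - 74), 0³) - 39988) = (-35380 + 25129)/(-2*(107 + 69)/(-19 - 74) - 39988) = -10251/(-352/(-93) - 39988) = -10251/(-352*(-1)/93 - 39988) = -10251/(-2*(-176/93) - 39988) = -10251/(352/93 - 39988) = -10251/(-3718532/93) = -10251*(-93/3718532) = 953343/3718532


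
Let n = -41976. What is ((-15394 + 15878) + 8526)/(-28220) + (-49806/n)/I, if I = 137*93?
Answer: -787138657/2466096996 ≈ -0.31918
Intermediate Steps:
I = 12741
((-15394 + 15878) + 8526)/(-28220) + (-49806/n)/I = ((-15394 + 15878) + 8526)/(-28220) - 49806/(-41976)/12741 = (484 + 8526)*(-1/28220) - 49806*(-1/41976)*(1/12741) = 9010*(-1/28220) + (2767/2332)*(1/12741) = -53/166 + 2767/29712012 = -787138657/2466096996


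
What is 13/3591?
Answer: 13/3591 ≈ 0.0036202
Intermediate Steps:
13/3591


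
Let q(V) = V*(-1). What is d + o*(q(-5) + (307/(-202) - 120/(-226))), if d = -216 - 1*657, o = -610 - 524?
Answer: -61877502/11413 ≈ -5421.7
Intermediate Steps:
q(V) = -V
o = -1134
d = -873 (d = -216 - 657 = -873)
d + o*(q(-5) + (307/(-202) - 120/(-226))) = -873 - 1134*(-1*(-5) + (307/(-202) - 120/(-226))) = -873 - 1134*(5 + (307*(-1/202) - 120*(-1/226))) = -873 - 1134*(5 + (-307/202 + 60/113)) = -873 - 1134*(5 - 22571/22826) = -873 - 1134*91559/22826 = -873 - 51913953/11413 = -61877502/11413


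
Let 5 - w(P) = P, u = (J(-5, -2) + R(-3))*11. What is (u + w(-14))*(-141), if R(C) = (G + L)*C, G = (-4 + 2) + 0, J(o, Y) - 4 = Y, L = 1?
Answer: -10434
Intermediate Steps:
J(o, Y) = 4 + Y
G = -2 (G = -2 + 0 = -2)
R(C) = -C (R(C) = (-2 + 1)*C = -C)
u = 55 (u = ((4 - 2) - 1*(-3))*11 = (2 + 3)*11 = 5*11 = 55)
w(P) = 5 - P
(u + w(-14))*(-141) = (55 + (5 - 1*(-14)))*(-141) = (55 + (5 + 14))*(-141) = (55 + 19)*(-141) = 74*(-141) = -10434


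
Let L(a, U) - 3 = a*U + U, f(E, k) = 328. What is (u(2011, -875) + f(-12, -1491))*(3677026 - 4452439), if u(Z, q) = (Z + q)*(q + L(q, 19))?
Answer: 15395576982840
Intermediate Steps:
L(a, U) = 3 + U + U*a (L(a, U) = 3 + (a*U + U) = 3 + (U*a + U) = 3 + (U + U*a) = 3 + U + U*a)
u(Z, q) = (22 + 20*q)*(Z + q) (u(Z, q) = (Z + q)*(q + (3 + 19 + 19*q)) = (Z + q)*(q + (22 + 19*q)) = (Z + q)*(22 + 20*q) = (22 + 20*q)*(Z + q))
(u(2011, -875) + f(-12, -1491))*(3677026 - 4452439) = ((20*(-875)² + 22*2011 + 22*(-875) + 20*2011*(-875)) + 328)*(3677026 - 4452439) = ((20*765625 + 44242 - 19250 - 35192500) + 328)*(-775413) = ((15312500 + 44242 - 19250 - 35192500) + 328)*(-775413) = (-19855008 + 328)*(-775413) = -19854680*(-775413) = 15395576982840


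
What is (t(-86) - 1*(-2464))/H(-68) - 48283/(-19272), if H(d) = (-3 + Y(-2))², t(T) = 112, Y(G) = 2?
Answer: 49692955/19272 ≈ 2578.5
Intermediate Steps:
H(d) = 1 (H(d) = (-3 + 2)² = (-1)² = 1)
(t(-86) - 1*(-2464))/H(-68) - 48283/(-19272) = (112 - 1*(-2464))/1 - 48283/(-19272) = (112 + 2464)*1 - 48283*(-1/19272) = 2576*1 + 48283/19272 = 2576 + 48283/19272 = 49692955/19272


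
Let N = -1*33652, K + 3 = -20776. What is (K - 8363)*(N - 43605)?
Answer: 2251423494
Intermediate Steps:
K = -20779 (K = -3 - 20776 = -20779)
N = -33652
(K - 8363)*(N - 43605) = (-20779 - 8363)*(-33652 - 43605) = -29142*(-77257) = 2251423494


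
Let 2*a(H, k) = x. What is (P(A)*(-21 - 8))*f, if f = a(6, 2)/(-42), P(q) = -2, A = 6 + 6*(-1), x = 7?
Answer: -29/6 ≈ -4.8333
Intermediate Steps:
a(H, k) = 7/2 (a(H, k) = (½)*7 = 7/2)
A = 0 (A = 6 - 6 = 0)
f = -1/12 (f = (7/2)/(-42) = (7/2)*(-1/42) = -1/12 ≈ -0.083333)
(P(A)*(-21 - 8))*f = -2*(-21 - 8)*(-1/12) = -2*(-29)*(-1/12) = 58*(-1/12) = -29/6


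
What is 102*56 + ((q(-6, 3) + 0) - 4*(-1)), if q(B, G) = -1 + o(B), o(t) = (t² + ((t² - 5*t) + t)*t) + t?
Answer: 5385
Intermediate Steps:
o(t) = t + t² + t*(t² - 4*t) (o(t) = (t² + (t² - 4*t)*t) + t = (t² + t*(t² - 4*t)) + t = t + t² + t*(t² - 4*t))
q(B, G) = -1 + B*(1 + B² - 3*B)
102*56 + ((q(-6, 3) + 0) - 4*(-1)) = 102*56 + (((-1 - 6*(1 + (-6)² - 3*(-6))) + 0) - 4*(-1)) = 5712 + (((-1 - 6*(1 + 36 + 18)) + 0) + 4) = 5712 + (((-1 - 6*55) + 0) + 4) = 5712 + (((-1 - 330) + 0) + 4) = 5712 + ((-331 + 0) + 4) = 5712 + (-331 + 4) = 5712 - 327 = 5385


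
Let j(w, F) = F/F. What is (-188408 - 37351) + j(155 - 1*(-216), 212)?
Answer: -225758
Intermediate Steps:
j(w, F) = 1
(-188408 - 37351) + j(155 - 1*(-216), 212) = (-188408 - 37351) + 1 = -225759 + 1 = -225758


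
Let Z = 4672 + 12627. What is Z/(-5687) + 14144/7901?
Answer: -56242471/44932987 ≈ -1.2517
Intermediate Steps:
Z = 17299
Z/(-5687) + 14144/7901 = 17299/(-5687) + 14144/7901 = 17299*(-1/5687) + 14144*(1/7901) = -17299/5687 + 14144/7901 = -56242471/44932987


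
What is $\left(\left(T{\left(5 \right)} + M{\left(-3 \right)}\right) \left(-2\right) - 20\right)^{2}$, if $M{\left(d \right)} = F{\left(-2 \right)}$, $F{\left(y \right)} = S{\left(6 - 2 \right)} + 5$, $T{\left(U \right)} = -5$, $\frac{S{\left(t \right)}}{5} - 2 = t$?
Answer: $6400$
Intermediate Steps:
$S{\left(t \right)} = 10 + 5 t$
$F{\left(y \right)} = 35$ ($F{\left(y \right)} = \left(10 + 5 \left(6 - 2\right)\right) + 5 = \left(10 + 5 \cdot 4\right) + 5 = \left(10 + 20\right) + 5 = 30 + 5 = 35$)
$M{\left(d \right)} = 35$
$\left(\left(T{\left(5 \right)} + M{\left(-3 \right)}\right) \left(-2\right) - 20\right)^{2} = \left(\left(-5 + 35\right) \left(-2\right) - 20\right)^{2} = \left(30 \left(-2\right) - 20\right)^{2} = \left(-60 - 20\right)^{2} = \left(-80\right)^{2} = 6400$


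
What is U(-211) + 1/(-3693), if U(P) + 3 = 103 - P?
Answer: 1148522/3693 ≈ 311.00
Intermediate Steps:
U(P) = 100 - P (U(P) = -3 + (103 - P) = 100 - P)
U(-211) + 1/(-3693) = (100 - 1*(-211)) + 1/(-3693) = (100 + 211) - 1/3693 = 311 - 1/3693 = 1148522/3693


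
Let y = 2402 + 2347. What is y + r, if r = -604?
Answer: 4145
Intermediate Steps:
y = 4749
y + r = 4749 - 604 = 4145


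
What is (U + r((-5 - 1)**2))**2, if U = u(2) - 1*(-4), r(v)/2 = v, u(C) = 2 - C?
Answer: 5776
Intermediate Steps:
r(v) = 2*v
U = 4 (U = (2 - 1*2) - 1*(-4) = (2 - 2) + 4 = 0 + 4 = 4)
(U + r((-5 - 1)**2))**2 = (4 + 2*(-5 - 1)**2)**2 = (4 + 2*(-6)**2)**2 = (4 + 2*36)**2 = (4 + 72)**2 = 76**2 = 5776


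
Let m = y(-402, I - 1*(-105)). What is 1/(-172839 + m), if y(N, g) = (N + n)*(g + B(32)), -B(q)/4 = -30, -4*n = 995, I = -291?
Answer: -2/259779 ≈ -7.6989e-6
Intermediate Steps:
n = -995/4 (n = -1/4*995 = -995/4 ≈ -248.75)
B(q) = 120 (B(q) = -4*(-30) = 120)
y(N, g) = (120 + g)*(-995/4 + N) (y(N, g) = (N - 995/4)*(g + 120) = (-995/4 + N)*(120 + g) = (120 + g)*(-995/4 + N))
m = 85899/2 (m = -29850 + 120*(-402) - 995*(-291 - 1*(-105))/4 - 402*(-291 - 1*(-105)) = -29850 - 48240 - 995*(-291 + 105)/4 - 402*(-291 + 105) = -29850 - 48240 - 995/4*(-186) - 402*(-186) = -29850 - 48240 + 92535/2 + 74772 = 85899/2 ≈ 42950.)
1/(-172839 + m) = 1/(-172839 + 85899/2) = 1/(-259779/2) = -2/259779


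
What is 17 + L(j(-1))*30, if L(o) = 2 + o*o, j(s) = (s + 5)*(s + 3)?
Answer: 1997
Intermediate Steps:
j(s) = (3 + s)*(5 + s) (j(s) = (5 + s)*(3 + s) = (3 + s)*(5 + s))
L(o) = 2 + o²
17 + L(j(-1))*30 = 17 + (2 + (15 + (-1)² + 8*(-1))²)*30 = 17 + (2 + (15 + 1 - 8)²)*30 = 17 + (2 + 8²)*30 = 17 + (2 + 64)*30 = 17 + 66*30 = 17 + 1980 = 1997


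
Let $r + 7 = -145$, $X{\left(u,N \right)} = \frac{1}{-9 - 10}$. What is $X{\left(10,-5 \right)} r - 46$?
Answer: $-38$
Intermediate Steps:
$X{\left(u,N \right)} = - \frac{1}{19}$ ($X{\left(u,N \right)} = \frac{1}{-19} = - \frac{1}{19}$)
$r = -152$ ($r = -7 - 145 = -152$)
$X{\left(10,-5 \right)} r - 46 = \left(- \frac{1}{19}\right) \left(-152\right) - 46 = 8 - 46 = -38$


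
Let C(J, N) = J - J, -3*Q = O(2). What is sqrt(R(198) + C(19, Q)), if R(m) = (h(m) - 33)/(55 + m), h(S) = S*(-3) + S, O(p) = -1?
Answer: I*sqrt(897)/23 ≈ 1.3022*I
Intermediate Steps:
Q = 1/3 (Q = -1/3*(-1) = 1/3 ≈ 0.33333)
C(J, N) = 0
h(S) = -2*S (h(S) = -3*S + S = -2*S)
R(m) = (-33 - 2*m)/(55 + m) (R(m) = (-2*m - 33)/(55 + m) = (-33 - 2*m)/(55 + m))
sqrt(R(198) + C(19, Q)) = sqrt((-33 - 2*198)/(55 + 198) + 0) = sqrt((-33 - 396)/253 + 0) = sqrt((1/253)*(-429) + 0) = sqrt(-39/23 + 0) = sqrt(-39/23) = I*sqrt(897)/23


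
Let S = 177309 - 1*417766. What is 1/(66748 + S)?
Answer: -1/173709 ≈ -5.7568e-6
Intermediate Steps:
S = -240457 (S = 177309 - 417766 = -240457)
1/(66748 + S) = 1/(66748 - 240457) = 1/(-173709) = -1/173709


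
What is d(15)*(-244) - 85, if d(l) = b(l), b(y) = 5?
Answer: -1305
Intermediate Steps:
d(l) = 5
d(15)*(-244) - 85 = 5*(-244) - 85 = -1220 - 85 = -1305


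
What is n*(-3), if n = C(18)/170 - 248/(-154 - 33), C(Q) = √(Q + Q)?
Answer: -3819/935 ≈ -4.0845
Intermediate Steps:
C(Q) = √2*√Q (C(Q) = √(2*Q) = √2*√Q)
n = 1273/935 (n = (√2*√18)/170 - 248/(-154 - 33) = (√2*(3*√2))*(1/170) - 248/(-187) = 6*(1/170) - 248*(-1/187) = 3/85 + 248/187 = 1273/935 ≈ 1.3615)
n*(-3) = (1273/935)*(-3) = -3819/935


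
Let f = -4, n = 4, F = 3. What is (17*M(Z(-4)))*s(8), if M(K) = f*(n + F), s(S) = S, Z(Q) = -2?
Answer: -3808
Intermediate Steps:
M(K) = -28 (M(K) = -4*(4 + 3) = -4*7 = -28)
(17*M(Z(-4)))*s(8) = (17*(-28))*8 = -476*8 = -3808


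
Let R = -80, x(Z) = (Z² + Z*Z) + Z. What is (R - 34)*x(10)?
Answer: -23940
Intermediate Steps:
x(Z) = Z + 2*Z² (x(Z) = (Z² + Z²) + Z = 2*Z² + Z = Z + 2*Z²)
(R - 34)*x(10) = (-80 - 34)*(10*(1 + 2*10)) = -1140*(1 + 20) = -1140*21 = -114*210 = -23940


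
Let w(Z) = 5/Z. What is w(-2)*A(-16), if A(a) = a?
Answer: 40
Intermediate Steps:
w(-2)*A(-16) = (5/(-2))*(-16) = (5*(-1/2))*(-16) = -5/2*(-16) = 40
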